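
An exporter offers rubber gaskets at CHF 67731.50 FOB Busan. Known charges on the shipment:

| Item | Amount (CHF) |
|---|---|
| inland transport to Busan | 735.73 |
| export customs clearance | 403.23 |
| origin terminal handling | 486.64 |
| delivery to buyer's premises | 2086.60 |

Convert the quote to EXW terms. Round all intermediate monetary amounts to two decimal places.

Not relevant to the conversion: delivery — on the buyer under both terms; not part of either seller's price.
From FOB to EXW, the seller no longer bears: inland to port, export clearance, origin terminal.
EXW price = 67731.50 − 735.73 − 403.23 − 486.64 = 66105.90

EXW price: CHF 66105.90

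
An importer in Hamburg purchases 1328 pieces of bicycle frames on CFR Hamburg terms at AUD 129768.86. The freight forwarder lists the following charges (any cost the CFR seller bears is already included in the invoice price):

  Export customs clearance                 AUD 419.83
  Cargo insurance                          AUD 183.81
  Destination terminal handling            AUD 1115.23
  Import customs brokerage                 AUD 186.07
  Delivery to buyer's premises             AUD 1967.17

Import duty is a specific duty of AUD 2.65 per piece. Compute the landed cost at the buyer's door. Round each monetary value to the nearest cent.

Total landed cost: AUD 136740.34

CFR: the seller pays costs through ocean freight to the destination port, but not insurance.
Already in the invoice (seller's account under CFR): export clearance — exclude.
CIF value = CFR price + insurance = 129768.86 + 183.81 = 129952.67
Import duty = 1328 × 2.65 = 3519.20
Buyer bears: insurance 183.81 + destination terminal 1115.23 + brokerage 186.07 + delivery 1967.17 + duty 3519.20 = 6971.48
Landed cost = invoice 129768.86 + 6971.48 = 136740.34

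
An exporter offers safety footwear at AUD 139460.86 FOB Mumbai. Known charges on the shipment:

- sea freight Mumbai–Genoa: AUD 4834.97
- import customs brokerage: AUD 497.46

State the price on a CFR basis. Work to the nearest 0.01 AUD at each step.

Not relevant to the conversion: brokerage — on the buyer under both terms; not part of either seller's price.
From FOB to CFR, the seller additionally bears: freight.
CFR price = 139460.86 + 4834.97 = 144295.83

CFR price: AUD 144295.83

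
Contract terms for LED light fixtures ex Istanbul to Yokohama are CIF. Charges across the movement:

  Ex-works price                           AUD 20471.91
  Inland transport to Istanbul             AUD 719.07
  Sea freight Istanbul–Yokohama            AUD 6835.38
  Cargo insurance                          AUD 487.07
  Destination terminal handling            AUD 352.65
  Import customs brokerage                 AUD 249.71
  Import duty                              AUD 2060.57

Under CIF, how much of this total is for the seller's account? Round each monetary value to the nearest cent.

CIF: the seller pays costs through ocean freight and marine insurance to the destination port.
Seller's account: goods 20471.91 + inland to port 719.07 + freight 6835.38 + insurance 487.07 = 28513.43
Buyer's account: destination terminal 352.65 + brokerage 249.71 + duty 2060.57 = 2662.93

Seller's account: AUD 28513.43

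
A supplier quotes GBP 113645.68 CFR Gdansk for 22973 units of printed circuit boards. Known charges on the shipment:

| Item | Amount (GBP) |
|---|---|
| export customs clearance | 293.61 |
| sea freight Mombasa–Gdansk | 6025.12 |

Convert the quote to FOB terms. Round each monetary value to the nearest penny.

FOB price: GBP 107620.56

Not relevant to the conversion: export clearance — on the seller under both CFR and FOB; already in the CFR price and stays in the FOB price.
From CFR to FOB, the seller no longer bears: freight.
FOB price = 113645.68 − 6025.12 = 107620.56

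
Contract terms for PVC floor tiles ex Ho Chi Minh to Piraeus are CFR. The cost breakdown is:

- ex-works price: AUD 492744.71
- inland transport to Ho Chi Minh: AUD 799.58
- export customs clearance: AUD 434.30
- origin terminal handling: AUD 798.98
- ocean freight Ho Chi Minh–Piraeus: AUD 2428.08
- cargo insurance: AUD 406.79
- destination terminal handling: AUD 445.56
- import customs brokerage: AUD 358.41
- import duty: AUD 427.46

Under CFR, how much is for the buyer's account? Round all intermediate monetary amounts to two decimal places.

CFR: the seller pays costs through ocean freight to the destination port, but not insurance.
Seller's account: goods 492744.71 + inland to port 799.58 + export clearance 434.30 + origin terminal 798.98 + freight 2428.08 = 497205.65
Buyer's account: insurance 406.79 + destination terminal 445.56 + brokerage 358.41 + duty 427.46 = 1638.22

Buyer's account: AUD 1638.22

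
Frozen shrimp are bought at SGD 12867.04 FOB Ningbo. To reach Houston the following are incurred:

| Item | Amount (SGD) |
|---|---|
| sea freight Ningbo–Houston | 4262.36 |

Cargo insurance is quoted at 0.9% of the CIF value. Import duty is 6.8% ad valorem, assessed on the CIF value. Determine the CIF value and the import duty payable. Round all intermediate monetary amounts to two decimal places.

Let C be the CIF value. C = FOB price + freight + 0.9% × C
C − 0.9% × C = 12867.04 + 4262.36
0.991 × C = 17129.40
C = 17129.40 / 0.991 = 17284.96
Insurance premium = 0.9% × 17284.96 = 155.56
Import duty = 17284.96 × 6.8% = 1175.38

CIF value: SGD 17284.96; import duty: SGD 1175.38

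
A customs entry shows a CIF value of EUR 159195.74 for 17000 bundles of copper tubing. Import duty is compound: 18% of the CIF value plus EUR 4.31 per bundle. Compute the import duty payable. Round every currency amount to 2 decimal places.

Import duty: EUR 101925.23

Ad valorem component: 159195.74 × 18% = 28655.23
Specific component: 17000 × 4.31 = 73270.00
Import duty = 28655.23 + 73270.00 = 101925.23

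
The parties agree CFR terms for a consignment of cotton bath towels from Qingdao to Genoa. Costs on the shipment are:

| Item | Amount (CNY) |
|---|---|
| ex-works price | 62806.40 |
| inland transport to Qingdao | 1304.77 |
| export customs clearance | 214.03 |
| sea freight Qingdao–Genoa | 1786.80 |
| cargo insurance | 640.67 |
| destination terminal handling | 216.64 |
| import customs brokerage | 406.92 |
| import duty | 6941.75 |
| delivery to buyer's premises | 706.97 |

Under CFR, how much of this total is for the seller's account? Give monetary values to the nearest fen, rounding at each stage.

Seller's account: CNY 66112.00

CFR: the seller pays costs through ocean freight to the destination port, but not insurance.
Seller's account: goods 62806.40 + inland to port 1304.77 + export clearance 214.03 + freight 1786.80 = 66112.00
Buyer's account: insurance 640.67 + destination terminal 216.64 + brokerage 406.92 + duty 6941.75 + delivery 706.97 = 8912.95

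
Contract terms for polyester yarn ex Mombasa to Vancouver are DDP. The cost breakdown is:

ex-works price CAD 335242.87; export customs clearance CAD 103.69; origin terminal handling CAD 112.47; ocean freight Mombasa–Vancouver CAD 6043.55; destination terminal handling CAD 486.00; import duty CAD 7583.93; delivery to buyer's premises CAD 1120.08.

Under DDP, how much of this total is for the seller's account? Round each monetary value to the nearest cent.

Seller's account: CAD 350692.59

DDP: the seller bears all costs including import duty.
Seller's account: goods 335242.87 + export clearance 103.69 + origin terminal 112.47 + freight 6043.55 + destination terminal 486.00 + duty 7583.93 + delivery 1120.08 = 350692.59
Buyer's account: 0.00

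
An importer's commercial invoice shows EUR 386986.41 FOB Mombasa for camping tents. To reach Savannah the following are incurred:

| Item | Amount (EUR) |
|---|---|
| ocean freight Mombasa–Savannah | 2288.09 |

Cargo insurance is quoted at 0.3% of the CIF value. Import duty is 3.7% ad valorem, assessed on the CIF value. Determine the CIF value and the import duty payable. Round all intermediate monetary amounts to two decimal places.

Let C be the CIF value. C = FOB price + freight + 0.3% × C
C − 0.3% × C = 386986.41 + 2288.09
0.997 × C = 389274.50
C = 389274.50 / 0.997 = 390445.84
Insurance premium = 0.3% × 390445.84 = 1171.34
Import duty = 390445.84 × 3.7% = 14446.50

CIF value: EUR 390445.84; import duty: EUR 14446.50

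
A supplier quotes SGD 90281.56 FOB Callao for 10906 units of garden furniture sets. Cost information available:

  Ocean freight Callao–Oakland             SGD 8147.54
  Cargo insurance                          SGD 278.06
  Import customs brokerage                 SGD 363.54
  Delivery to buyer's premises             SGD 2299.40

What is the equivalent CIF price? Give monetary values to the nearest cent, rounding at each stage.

Not relevant to the conversion: delivery, brokerage — on the buyer under both terms; not part of either seller's price.
From FOB to CIF, the seller additionally bears: freight, insurance.
CIF price = 90281.56 + 8147.54 + 278.06 = 98707.16

CIF price: SGD 98707.16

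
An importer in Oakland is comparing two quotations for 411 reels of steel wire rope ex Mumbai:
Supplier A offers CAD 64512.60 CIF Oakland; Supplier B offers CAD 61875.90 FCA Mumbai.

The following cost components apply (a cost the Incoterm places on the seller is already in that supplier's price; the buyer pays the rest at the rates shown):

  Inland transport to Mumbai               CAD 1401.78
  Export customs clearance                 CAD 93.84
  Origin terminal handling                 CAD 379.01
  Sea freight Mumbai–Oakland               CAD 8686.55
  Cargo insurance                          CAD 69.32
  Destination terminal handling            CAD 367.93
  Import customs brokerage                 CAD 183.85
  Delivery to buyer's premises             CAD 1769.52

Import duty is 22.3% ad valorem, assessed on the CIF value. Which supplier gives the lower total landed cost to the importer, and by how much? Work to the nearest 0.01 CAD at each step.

Supplier A (CIF):
The CIF price already equals the CIF value: 64512.60
Import duty = 64512.60 × 22.3% = 14386.31
Buyer bears (A): 367.93 + 183.85 + 1769.52 = 2321.30
Landed cost (A) = invoice 64512.60 + 2321.30 + duty 14386.31 = 81220.21
Supplier B (FCA):
CIF value = FCA price + origin terminal + freight + insurance = 61875.90 + 379.01 + 8686.55 + 69.32 = 71010.78
Import duty = 71010.78 × 22.3% = 15835.40
Buyer bears (B): 379.01 + 8686.55 + 69.32 + 367.93 + 183.85 + 1769.52 = 11456.18
Landed cost (B) = invoice 61875.90 + 11456.18 + duty 15835.40 = 89167.48
Difference = |81220.21 − 89167.48| = 7947.27

Supplier A is cheaper by CAD 7947.27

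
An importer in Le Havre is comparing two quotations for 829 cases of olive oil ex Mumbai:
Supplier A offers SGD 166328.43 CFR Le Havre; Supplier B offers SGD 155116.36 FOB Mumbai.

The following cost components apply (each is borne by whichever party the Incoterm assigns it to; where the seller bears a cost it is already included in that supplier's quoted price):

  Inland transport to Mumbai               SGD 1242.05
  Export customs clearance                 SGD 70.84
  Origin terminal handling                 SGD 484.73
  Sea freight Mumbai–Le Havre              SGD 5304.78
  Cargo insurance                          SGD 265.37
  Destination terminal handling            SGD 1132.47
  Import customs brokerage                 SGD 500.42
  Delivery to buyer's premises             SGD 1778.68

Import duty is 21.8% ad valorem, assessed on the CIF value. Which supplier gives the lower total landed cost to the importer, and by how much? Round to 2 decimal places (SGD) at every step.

Supplier A (CFR):
CIF value = CFR price + insurance = 166328.43 + 265.37 = 166593.80
Import duty = 166593.80 × 21.8% = 36317.45
Buyer bears (A): 265.37 + 1132.47 + 500.42 + 1778.68 = 3676.94
Landed cost (A) = invoice 166328.43 + 3676.94 + duty 36317.45 = 206322.82
Supplier B (FOB):
CIF value = FOB price + freight + insurance = 155116.36 + 5304.78 + 265.37 = 160686.51
Import duty = 160686.51 × 21.8% = 35029.66
Buyer bears (B): 5304.78 + 265.37 + 1132.47 + 500.42 + 1778.68 = 8981.72
Landed cost (B) = invoice 155116.36 + 8981.72 + duty 35029.66 = 199127.74
Difference = |206322.82 − 199127.74| = 7195.08

Supplier B is cheaper by SGD 7195.08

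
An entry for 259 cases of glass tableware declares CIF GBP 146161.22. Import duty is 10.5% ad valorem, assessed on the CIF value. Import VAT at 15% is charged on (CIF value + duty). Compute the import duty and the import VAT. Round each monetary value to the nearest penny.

Import duty = 146161.22 × 10.5% = 15346.93
VAT base = CIF + duty = 146161.22 + 15346.93 = 161508.15
Import VAT = 161508.15 × 15% = 24226.22

Import duty: GBP 15346.93; import VAT: GBP 24226.22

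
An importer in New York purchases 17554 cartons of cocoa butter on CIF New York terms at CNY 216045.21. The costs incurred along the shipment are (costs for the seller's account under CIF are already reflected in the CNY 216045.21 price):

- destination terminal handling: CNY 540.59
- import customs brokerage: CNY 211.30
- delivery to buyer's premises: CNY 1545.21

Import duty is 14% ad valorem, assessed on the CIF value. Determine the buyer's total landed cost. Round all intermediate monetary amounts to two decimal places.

Total landed cost: CNY 248588.64

CIF: the seller pays costs through ocean freight and marine insurance to the destination port.
The CIF price already equals the CIF value: 216045.21
Import duty = 216045.21 × 14% = 30246.33
Buyer bears: destination terminal 540.59 + brokerage 211.30 + delivery 1545.21 + duty 30246.33 = 32543.43
Landed cost = invoice 216045.21 + 32543.43 = 248588.64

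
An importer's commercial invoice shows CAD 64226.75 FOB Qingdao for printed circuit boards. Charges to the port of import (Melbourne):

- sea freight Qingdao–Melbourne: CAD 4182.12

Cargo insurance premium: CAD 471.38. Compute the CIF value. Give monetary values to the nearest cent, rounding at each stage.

CIF = FOB price + freight + insurance
CIF = 64226.75 + 4182.12 + 471.38 = 68880.25

CIF value: CAD 68880.25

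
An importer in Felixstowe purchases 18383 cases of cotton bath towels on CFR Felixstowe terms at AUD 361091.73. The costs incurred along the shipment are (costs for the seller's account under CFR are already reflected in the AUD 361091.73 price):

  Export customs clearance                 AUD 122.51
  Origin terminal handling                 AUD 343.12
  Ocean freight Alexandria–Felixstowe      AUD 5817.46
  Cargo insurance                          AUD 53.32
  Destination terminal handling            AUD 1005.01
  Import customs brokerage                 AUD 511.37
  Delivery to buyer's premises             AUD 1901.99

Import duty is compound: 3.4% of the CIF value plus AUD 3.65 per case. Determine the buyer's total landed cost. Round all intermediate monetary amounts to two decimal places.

Total landed cost: AUD 443940.30

CFR: the seller pays costs through ocean freight to the destination port, but not insurance.
Already in the invoice (seller's account under CFR): export clearance, origin terminal, freight — exclude.
CIF value = CFR price + insurance = 361091.73 + 53.32 = 361145.05
Ad valorem component: 361145.05 × 3.4% = 12278.93
Specific component: 18383 × 3.65 = 67097.95
Import duty = 12278.93 + 67097.95 = 79376.88
Buyer bears: insurance 53.32 + destination terminal 1005.01 + brokerage 511.37 + delivery 1901.99 + duty 79376.88 = 82848.57
Landed cost = invoice 361091.73 + 82848.57 = 443940.30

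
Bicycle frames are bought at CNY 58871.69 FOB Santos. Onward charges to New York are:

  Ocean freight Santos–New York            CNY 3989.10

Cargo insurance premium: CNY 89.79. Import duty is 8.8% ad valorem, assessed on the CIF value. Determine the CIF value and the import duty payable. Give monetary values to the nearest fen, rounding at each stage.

CIF value: CNY 62950.58; import duty: CNY 5539.65

CIF = FOB price + freight + insurance
CIF = 58871.69 + 3989.10 + 89.79 = 62950.58
Import duty = 62950.58 × 8.8% = 5539.65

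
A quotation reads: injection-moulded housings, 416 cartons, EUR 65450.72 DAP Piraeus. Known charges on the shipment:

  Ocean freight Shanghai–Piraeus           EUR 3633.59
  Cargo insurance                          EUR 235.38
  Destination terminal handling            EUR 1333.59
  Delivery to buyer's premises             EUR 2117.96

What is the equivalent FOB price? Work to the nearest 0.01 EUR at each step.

From DAP to FOB, the seller no longer bears: freight, insurance, destination terminal, delivery.
FOB price = 65450.72 − 3633.59 − 235.38 − 1333.59 − 2117.96 = 58130.20

FOB price: EUR 58130.20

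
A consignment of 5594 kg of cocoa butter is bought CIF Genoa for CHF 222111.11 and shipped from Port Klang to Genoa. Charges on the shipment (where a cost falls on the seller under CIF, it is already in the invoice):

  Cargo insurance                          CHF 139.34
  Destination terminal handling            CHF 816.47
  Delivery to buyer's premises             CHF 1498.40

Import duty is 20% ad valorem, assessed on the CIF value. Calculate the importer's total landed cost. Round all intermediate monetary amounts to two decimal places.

Total landed cost: CHF 268848.20

CIF: the seller pays costs through ocean freight and marine insurance to the destination port.
Already in the invoice (seller's account under CIF): insurance — exclude.
The CIF price already equals the CIF value: 222111.11
Import duty = 222111.11 × 20% = 44422.22
Buyer bears: destination terminal 816.47 + delivery 1498.40 + duty 44422.22 = 46737.09
Landed cost = invoice 222111.11 + 46737.09 = 268848.20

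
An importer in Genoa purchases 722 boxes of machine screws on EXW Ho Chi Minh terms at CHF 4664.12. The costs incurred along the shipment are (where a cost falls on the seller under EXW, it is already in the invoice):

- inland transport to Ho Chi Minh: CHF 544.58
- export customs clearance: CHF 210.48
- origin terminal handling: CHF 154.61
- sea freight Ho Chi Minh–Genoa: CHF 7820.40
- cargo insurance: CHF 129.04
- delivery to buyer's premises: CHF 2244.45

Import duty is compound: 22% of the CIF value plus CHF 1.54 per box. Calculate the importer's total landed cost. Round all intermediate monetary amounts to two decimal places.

Total landed cost: CHF 19854.67

EXW: the seller makes goods available at their premises; the buyer bears all onward costs.
CIF value = EXW price + inland to port + export clearance + origin terminal + freight + insurance = 4664.12 + 544.58 + 210.48 + 154.61 + 7820.40 + 129.04 = 13523.23
Ad valorem component: 13523.23 × 22% = 2975.11
Specific component: 722 × 1.54 = 1111.88
Import duty = 2975.11 + 1111.88 = 4086.99
Buyer bears: inland to port 544.58 + export clearance 210.48 + origin terminal 154.61 + freight 7820.40 + insurance 129.04 + delivery 2244.45 + duty 4086.99 = 15190.55
Landed cost = invoice 4664.12 + 15190.55 = 19854.67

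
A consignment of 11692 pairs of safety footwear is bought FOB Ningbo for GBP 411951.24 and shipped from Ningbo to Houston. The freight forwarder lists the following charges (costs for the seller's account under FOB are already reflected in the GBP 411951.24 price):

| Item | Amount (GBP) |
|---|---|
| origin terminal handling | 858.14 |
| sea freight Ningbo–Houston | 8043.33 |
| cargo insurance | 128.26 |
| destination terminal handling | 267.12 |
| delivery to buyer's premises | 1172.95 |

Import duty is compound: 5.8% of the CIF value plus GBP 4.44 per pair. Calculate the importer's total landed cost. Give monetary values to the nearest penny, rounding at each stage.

Total landed cost: GBP 497842.50

FOB: the seller bears costs until goods are on board at the origin port; the buyer bears freight, insurance and all costs thereafter.
Already in the invoice (seller's account under FOB): origin terminal — exclude.
CIF value = FOB price + freight + insurance = 411951.24 + 8043.33 + 128.26 = 420122.83
Ad valorem component: 420122.83 × 5.8% = 24367.12
Specific component: 11692 × 4.44 = 51912.48
Import duty = 24367.12 + 51912.48 = 76279.60
Buyer bears: freight 8043.33 + insurance 128.26 + destination terminal 267.12 + delivery 1172.95 + duty 76279.60 = 85891.26
Landed cost = invoice 411951.24 + 85891.26 = 497842.50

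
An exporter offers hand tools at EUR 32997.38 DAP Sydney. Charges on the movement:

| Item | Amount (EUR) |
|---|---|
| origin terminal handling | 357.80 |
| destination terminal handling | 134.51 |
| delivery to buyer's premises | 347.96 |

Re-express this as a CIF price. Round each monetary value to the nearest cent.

Not relevant to the conversion: origin terminal — on the seller under both DAP and CIF; already in the DAP price and stays in the CIF price.
From DAP to CIF, the seller no longer bears: destination terminal, delivery.
CIF price = 32997.38 − 134.51 − 347.96 = 32514.91

CIF price: EUR 32514.91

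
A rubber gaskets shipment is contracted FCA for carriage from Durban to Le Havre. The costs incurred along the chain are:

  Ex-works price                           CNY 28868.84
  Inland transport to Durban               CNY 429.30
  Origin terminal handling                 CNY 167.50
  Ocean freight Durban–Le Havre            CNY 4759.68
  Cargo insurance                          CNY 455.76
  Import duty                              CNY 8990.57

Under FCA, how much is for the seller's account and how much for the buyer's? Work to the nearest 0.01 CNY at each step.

Seller: CNY 29298.14; buyer: CNY 14373.51

FCA: the seller delivers export-cleared goods to the carrier; the buyer bears costs from that point.
Seller's account: goods 28868.84 + inland to port 429.30 = 29298.14
Buyer's account: origin terminal 167.50 + freight 4759.68 + insurance 455.76 + duty 8990.57 = 14373.51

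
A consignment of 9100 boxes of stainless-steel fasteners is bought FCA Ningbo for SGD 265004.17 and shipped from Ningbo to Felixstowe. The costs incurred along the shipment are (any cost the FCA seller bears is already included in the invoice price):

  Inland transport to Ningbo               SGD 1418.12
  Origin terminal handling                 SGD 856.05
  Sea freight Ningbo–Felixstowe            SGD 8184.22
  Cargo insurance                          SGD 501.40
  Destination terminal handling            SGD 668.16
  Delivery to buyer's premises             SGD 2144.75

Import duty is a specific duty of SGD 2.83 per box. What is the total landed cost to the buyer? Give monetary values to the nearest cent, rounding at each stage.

Total landed cost: SGD 303111.75

FCA: the seller delivers export-cleared goods to the carrier; the buyer bears costs from that point.
Already in the invoice (seller's account under FCA): inland to port — exclude.
CIF value = FCA price + origin terminal + freight + insurance = 265004.17 + 856.05 + 8184.22 + 501.40 = 274545.84
Import duty = 9100 × 2.83 = 25753.00
Buyer bears: origin terminal 856.05 + freight 8184.22 + insurance 501.40 + destination terminal 668.16 + delivery 2144.75 + duty 25753.00 = 38107.58
Landed cost = invoice 265004.17 + 38107.58 = 303111.75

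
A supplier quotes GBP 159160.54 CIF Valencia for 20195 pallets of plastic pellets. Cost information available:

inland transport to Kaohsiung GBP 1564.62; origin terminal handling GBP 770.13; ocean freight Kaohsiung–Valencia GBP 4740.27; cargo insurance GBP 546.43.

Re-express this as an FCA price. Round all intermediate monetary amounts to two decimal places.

FCA price: GBP 153103.71

Not relevant to the conversion: inland to port — on the seller under both CIF and FCA; already in the CIF price and stays in the FCA price.
From CIF to FCA, the seller no longer bears: origin terminal, freight, insurance.
FCA price = 159160.54 − 770.13 − 4740.27 − 546.43 = 153103.71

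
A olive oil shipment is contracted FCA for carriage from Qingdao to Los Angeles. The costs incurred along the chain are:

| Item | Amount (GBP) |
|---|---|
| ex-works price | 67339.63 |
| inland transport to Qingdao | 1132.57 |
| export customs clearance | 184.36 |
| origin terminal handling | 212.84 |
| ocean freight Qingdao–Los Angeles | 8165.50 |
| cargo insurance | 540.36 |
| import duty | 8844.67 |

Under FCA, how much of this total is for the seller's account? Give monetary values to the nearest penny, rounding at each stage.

FCA: the seller delivers export-cleared goods to the carrier; the buyer bears costs from that point.
Seller's account: goods 67339.63 + inland to port 1132.57 + export clearance 184.36 = 68656.56
Buyer's account: origin terminal 212.84 + freight 8165.50 + insurance 540.36 + duty 8844.67 = 17763.37

Seller's account: GBP 68656.56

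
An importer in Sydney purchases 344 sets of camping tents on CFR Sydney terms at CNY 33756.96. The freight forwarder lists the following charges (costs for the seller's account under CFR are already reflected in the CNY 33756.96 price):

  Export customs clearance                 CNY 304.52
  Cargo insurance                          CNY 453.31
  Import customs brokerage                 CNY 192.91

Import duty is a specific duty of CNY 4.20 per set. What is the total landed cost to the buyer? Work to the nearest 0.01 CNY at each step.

CFR: the seller pays costs through ocean freight to the destination port, but not insurance.
Already in the invoice (seller's account under CFR): export clearance — exclude.
CIF value = CFR price + insurance = 33756.96 + 453.31 = 34210.27
Import duty = 344 × 4.20 = 1444.80
Buyer bears: insurance 453.31 + brokerage 192.91 + duty 1444.80 = 2091.02
Landed cost = invoice 33756.96 + 2091.02 = 35847.98

Total landed cost: CNY 35847.98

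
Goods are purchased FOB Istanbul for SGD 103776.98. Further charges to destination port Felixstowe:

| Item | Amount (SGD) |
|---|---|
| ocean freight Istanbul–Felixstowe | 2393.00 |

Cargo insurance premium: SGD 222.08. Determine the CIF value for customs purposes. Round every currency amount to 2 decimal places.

CIF = FOB price + freight + insurance
CIF = 103776.98 + 2393.00 + 222.08 = 106392.06

CIF value: SGD 106392.06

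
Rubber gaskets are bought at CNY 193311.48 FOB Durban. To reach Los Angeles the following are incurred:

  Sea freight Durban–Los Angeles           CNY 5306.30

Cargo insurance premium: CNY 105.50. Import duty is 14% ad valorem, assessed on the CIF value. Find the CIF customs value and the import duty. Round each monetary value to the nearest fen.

CIF = FOB price + freight + insurance
CIF = 193311.48 + 5306.30 + 105.50 = 198723.28
Import duty = 198723.28 × 14% = 27821.26

CIF value: CNY 198723.28; import duty: CNY 27821.26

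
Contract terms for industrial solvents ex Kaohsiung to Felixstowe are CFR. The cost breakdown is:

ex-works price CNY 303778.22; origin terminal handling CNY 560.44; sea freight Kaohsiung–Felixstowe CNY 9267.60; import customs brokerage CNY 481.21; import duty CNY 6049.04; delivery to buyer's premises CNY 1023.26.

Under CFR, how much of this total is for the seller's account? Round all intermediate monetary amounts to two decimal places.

Seller's account: CNY 313606.26

CFR: the seller pays costs through ocean freight to the destination port, but not insurance.
Seller's account: goods 303778.22 + origin terminal 560.44 + freight 9267.60 = 313606.26
Buyer's account: brokerage 481.21 + duty 6049.04 + delivery 1023.26 = 7553.51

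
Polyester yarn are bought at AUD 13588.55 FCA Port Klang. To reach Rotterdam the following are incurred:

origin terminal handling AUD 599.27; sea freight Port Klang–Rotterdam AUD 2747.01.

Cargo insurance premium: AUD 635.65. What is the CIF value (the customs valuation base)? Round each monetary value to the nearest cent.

CIF = FCA price + pre-shipment costs + freight + insurance
CIF = 13588.55 + 599.27 + 2747.01 + 635.65 = 17570.48

CIF value: AUD 17570.48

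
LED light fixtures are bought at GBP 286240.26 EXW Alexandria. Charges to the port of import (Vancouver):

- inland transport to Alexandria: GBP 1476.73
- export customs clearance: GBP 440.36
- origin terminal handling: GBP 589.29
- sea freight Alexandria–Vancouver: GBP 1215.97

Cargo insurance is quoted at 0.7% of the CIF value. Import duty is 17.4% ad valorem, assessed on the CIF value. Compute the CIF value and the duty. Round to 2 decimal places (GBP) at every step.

Let C be the CIF value. C = EXW price + pre-shipment costs + freight + 0.7% × C
C − 0.7% × C = 286240.26 + 1476.73 + 440.36 + 589.29 + 1215.97
0.993 × C = 289962.61
C = 289962.61 / 0.993 = 292006.66
Insurance premium = 0.7% × 292006.66 = 2044.05
Import duty = 292006.66 × 17.4% = 50809.16

CIF value: GBP 292006.66; import duty: GBP 50809.16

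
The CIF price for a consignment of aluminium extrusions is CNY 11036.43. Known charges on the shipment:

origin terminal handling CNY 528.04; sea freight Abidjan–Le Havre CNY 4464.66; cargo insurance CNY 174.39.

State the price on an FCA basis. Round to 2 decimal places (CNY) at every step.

From CIF to FCA, the seller no longer bears: origin terminal, freight, insurance.
FCA price = 11036.43 − 528.04 − 4464.66 − 174.39 = 5869.34

FCA price: CNY 5869.34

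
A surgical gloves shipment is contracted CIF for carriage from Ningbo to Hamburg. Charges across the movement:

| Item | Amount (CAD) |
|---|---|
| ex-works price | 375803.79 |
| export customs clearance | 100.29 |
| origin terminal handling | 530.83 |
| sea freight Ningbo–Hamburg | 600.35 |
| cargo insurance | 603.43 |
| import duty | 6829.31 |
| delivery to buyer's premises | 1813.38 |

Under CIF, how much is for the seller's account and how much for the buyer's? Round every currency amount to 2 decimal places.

CIF: the seller pays costs through ocean freight and marine insurance to the destination port.
Seller's account: goods 375803.79 + export clearance 100.29 + origin terminal 530.83 + freight 600.35 + insurance 603.43 = 377638.69
Buyer's account: duty 6829.31 + delivery 1813.38 = 8642.69

Seller: CAD 377638.69; buyer: CAD 8642.69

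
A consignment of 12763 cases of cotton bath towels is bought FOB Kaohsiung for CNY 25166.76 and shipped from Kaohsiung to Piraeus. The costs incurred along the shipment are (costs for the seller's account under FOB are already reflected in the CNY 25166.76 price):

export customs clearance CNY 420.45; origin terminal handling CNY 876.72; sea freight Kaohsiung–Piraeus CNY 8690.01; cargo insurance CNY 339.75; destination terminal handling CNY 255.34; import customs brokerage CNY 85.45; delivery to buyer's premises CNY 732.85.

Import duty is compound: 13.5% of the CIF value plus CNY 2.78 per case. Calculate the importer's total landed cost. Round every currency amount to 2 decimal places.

Total landed cost: CNY 75367.83

FOB: the seller bears costs until goods are on board at the origin port; the buyer bears freight, insurance and all costs thereafter.
Already in the invoice (seller's account under FOB): export clearance, origin terminal — exclude.
CIF value = FOB price + freight + insurance = 25166.76 + 8690.01 + 339.75 = 34196.52
Ad valorem component: 34196.52 × 13.5% = 4616.53
Specific component: 12763 × 2.78 = 35481.14
Import duty = 4616.53 + 35481.14 = 40097.67
Buyer bears: freight 8690.01 + insurance 339.75 + destination terminal 255.34 + brokerage 85.45 + delivery 732.85 + duty 40097.67 = 50201.07
Landed cost = invoice 25166.76 + 50201.07 = 75367.83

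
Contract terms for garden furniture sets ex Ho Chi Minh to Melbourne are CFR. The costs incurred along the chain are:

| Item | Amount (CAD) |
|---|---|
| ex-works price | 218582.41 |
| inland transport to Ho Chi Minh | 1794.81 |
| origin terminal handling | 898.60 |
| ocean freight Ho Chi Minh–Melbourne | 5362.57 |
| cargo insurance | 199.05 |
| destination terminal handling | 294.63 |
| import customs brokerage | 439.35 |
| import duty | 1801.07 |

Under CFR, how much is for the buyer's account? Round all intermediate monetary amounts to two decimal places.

Buyer's account: CAD 2734.10

CFR: the seller pays costs through ocean freight to the destination port, but not insurance.
Seller's account: goods 218582.41 + inland to port 1794.81 + origin terminal 898.60 + freight 5362.57 = 226638.39
Buyer's account: insurance 199.05 + destination terminal 294.63 + brokerage 439.35 + duty 1801.07 = 2734.10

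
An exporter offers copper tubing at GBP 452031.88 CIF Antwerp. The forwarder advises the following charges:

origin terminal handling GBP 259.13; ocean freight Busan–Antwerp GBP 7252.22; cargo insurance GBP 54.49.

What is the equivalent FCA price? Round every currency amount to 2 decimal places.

FCA price: GBP 444466.04

From CIF to FCA, the seller no longer bears: origin terminal, freight, insurance.
FCA price = 452031.88 − 259.13 − 7252.22 − 54.49 = 444466.04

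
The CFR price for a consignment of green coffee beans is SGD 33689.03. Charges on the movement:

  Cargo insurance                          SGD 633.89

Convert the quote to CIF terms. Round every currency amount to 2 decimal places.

From CFR to CIF, the seller additionally bears: insurance.
CIF price = 33689.03 + 633.89 = 34322.92

CIF price: SGD 34322.92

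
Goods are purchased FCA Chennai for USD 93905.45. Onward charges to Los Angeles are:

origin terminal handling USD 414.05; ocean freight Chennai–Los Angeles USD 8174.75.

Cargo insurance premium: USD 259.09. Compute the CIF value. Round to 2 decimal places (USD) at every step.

CIF = FCA price + pre-shipment costs + freight + insurance
CIF = 93905.45 + 414.05 + 8174.75 + 259.09 = 102753.34

CIF value: USD 102753.34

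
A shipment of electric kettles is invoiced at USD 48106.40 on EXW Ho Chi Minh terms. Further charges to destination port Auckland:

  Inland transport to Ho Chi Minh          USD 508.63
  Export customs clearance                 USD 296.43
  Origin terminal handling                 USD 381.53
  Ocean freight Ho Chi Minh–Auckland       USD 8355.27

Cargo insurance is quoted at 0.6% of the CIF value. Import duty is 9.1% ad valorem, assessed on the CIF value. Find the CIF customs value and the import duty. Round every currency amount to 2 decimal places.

CIF value: USD 57996.24; import duty: USD 5277.66

Let C be the CIF value. C = EXW price + pre-shipment costs + freight + 0.6% × C
C − 0.6% × C = 48106.40 + 508.63 + 296.43 + 381.53 + 8355.27
0.994 × C = 57648.26
C = 57648.26 / 0.994 = 57996.24
Insurance premium = 0.6% × 57996.24 = 347.98
Import duty = 57996.24 × 9.1% = 5277.66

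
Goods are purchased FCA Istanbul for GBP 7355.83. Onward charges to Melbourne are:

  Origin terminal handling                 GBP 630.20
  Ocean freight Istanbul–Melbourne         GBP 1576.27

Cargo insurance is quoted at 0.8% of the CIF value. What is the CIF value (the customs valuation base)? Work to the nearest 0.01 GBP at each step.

CIF value: GBP 9639.42

Let C be the CIF value. C = FCA price + pre-shipment costs + freight + 0.8% × C
C − 0.8% × C = 7355.83 + 630.20 + 1576.27
0.992 × C = 9562.30
C = 9562.30 / 0.992 = 9639.42
Insurance premium = 0.8% × 9639.42 = 77.12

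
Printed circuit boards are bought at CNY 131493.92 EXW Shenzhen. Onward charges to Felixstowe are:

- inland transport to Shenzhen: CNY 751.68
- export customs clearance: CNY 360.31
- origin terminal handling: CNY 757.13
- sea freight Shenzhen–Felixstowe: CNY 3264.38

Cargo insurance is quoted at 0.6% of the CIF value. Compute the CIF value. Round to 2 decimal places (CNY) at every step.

Let C be the CIF value. C = EXW price + pre-shipment costs + freight + 0.6% × C
C − 0.6% × C = 131493.92 + 751.68 + 360.31 + 757.13 + 3264.38
0.994 × C = 136627.42
C = 136627.42 / 0.994 = 137452.13
Insurance premium = 0.6% × 137452.13 = 824.71

CIF value: CNY 137452.13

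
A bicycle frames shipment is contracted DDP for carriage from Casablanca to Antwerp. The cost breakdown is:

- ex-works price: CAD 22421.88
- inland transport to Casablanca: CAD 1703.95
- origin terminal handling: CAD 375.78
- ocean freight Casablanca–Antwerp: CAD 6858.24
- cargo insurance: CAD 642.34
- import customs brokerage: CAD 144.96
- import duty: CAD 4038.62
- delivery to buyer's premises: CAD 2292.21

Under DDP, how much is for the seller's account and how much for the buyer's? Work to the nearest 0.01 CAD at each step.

Seller: CAD 38477.98; buyer: CAD 0.00

DDP: the seller bears all costs including import duty.
Seller's account: goods 22421.88 + inland to port 1703.95 + origin terminal 375.78 + freight 6858.24 + insurance 642.34 + brokerage 144.96 + duty 4038.62 + delivery 2292.21 = 38477.98
Buyer's account: 0.00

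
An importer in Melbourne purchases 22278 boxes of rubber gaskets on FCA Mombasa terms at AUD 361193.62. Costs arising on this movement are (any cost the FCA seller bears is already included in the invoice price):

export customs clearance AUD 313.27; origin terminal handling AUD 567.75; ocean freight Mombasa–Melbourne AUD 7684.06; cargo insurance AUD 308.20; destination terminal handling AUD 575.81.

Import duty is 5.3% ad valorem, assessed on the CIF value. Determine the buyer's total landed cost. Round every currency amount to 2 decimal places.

FCA: the seller delivers export-cleared goods to the carrier; the buyer bears costs from that point.
Already in the invoice (seller's account under FCA): export clearance — exclude.
CIF value = FCA price + origin terminal + freight + insurance = 361193.62 + 567.75 + 7684.06 + 308.20 = 369753.63
Import duty = 369753.63 × 5.3% = 19596.94
Buyer bears: origin terminal 567.75 + freight 7684.06 + insurance 308.20 + destination terminal 575.81 + duty 19596.94 = 28732.76
Landed cost = invoice 361193.62 + 28732.76 = 389926.38

Total landed cost: AUD 389926.38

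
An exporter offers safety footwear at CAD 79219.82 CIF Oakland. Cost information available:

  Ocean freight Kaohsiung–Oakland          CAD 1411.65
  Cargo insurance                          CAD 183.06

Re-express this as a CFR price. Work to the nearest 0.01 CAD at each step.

CFR price: CAD 79036.76

Not relevant to the conversion: freight — on the seller under both CIF and CFR; already in the CIF price and stays in the CFR price.
From CIF to CFR, the seller no longer bears: insurance.
CFR price = 79219.82 − 183.06 = 79036.76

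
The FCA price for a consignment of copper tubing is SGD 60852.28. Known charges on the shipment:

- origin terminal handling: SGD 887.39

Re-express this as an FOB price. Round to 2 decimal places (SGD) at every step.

FOB price: SGD 61739.67

From FCA to FOB, the seller additionally bears: origin terminal.
FOB price = 60852.28 + 887.39 = 61739.67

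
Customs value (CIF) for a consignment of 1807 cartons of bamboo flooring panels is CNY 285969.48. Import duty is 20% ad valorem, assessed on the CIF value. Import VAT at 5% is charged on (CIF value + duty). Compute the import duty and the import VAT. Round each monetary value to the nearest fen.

Import duty: CNY 57193.90; import VAT: CNY 17158.17

Import duty = 285969.48 × 20% = 57193.90
VAT base = CIF + duty = 285969.48 + 57193.90 = 343163.38
Import VAT = 343163.38 × 5% = 17158.17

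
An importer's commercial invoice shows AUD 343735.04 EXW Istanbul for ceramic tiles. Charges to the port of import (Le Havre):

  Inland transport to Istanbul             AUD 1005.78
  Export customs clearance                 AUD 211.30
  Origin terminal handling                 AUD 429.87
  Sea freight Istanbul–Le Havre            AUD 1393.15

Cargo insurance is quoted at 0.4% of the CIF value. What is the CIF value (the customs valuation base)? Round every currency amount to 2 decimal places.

CIF value: AUD 348167.81

Let C be the CIF value. C = EXW price + pre-shipment costs + freight + 0.4% × C
C − 0.4% × C = 343735.04 + 1005.78 + 211.30 + 429.87 + 1393.15
0.996 × C = 346775.14
C = 346775.14 / 0.996 = 348167.81
Insurance premium = 0.4% × 348167.81 = 1392.67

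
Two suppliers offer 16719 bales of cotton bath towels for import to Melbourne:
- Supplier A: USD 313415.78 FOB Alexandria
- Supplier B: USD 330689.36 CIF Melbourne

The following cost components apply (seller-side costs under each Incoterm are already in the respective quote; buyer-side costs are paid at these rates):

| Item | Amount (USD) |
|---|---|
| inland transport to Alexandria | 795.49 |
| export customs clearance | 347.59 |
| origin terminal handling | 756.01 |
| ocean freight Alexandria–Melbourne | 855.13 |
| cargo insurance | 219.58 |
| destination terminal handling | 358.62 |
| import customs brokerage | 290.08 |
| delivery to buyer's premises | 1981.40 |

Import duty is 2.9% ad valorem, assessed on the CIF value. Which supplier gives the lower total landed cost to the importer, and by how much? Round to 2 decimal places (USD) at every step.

Supplier A is cheaper by USD 16668.64

Supplier A (FOB):
CIF value = FOB price + freight + insurance = 313415.78 + 855.13 + 219.58 = 314490.49
Import duty = 314490.49 × 2.9% = 9120.22
Buyer bears (A): 855.13 + 219.58 + 358.62 + 290.08 + 1981.40 = 3704.81
Landed cost (A) = invoice 313415.78 + 3704.81 + duty 9120.22 = 326240.81
Supplier B (CIF):
The CIF price already equals the CIF value: 330689.36
Import duty = 330689.36 × 2.9% = 9589.99
Buyer bears (B): 358.62 + 290.08 + 1981.40 = 2630.10
Landed cost (B) = invoice 330689.36 + 2630.10 + duty 9589.99 = 342909.45
Difference = |326240.81 − 342909.45| = 16668.64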